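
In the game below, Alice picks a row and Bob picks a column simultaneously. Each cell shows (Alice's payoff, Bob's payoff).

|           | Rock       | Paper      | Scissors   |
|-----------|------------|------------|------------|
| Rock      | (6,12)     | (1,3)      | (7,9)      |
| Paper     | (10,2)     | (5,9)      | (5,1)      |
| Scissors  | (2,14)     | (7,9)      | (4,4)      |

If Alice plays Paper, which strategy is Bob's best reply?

With Alice fixed at Paper, Bob's payoffs are: Rock → 2, Paper → 9, Scissors → 1.
The maximum is 9, achieved by Paper.

Paper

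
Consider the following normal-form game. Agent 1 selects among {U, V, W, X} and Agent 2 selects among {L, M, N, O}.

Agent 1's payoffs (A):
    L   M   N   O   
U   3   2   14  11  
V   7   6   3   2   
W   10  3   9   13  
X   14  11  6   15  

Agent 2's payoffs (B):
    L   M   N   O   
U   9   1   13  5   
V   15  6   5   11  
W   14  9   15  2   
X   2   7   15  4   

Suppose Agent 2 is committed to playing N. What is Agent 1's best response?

With Agent 2 fixed at N, Agent 1's payoffs are: U → 14, V → 3, W → 9, X → 6.
The maximum is 14, achieved by U.

U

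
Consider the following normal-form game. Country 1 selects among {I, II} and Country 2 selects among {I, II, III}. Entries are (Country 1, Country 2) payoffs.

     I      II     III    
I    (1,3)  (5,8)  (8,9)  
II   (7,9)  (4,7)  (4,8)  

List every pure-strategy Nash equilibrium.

(I, III) and (II, I)

Check mutual best responses: a cell is a NE iff neither player can gain by unilaterally deviating.
Country 1's best responses — vs I: II (payoff 7); vs II: I (payoff 5); vs III: I (payoff 8).
Country 2's best responses — vs I: III (payoff 9); vs II: I (payoff 9).
Mutual best responses occur at (I, III) and (II, I); at each, neither player gains by switching.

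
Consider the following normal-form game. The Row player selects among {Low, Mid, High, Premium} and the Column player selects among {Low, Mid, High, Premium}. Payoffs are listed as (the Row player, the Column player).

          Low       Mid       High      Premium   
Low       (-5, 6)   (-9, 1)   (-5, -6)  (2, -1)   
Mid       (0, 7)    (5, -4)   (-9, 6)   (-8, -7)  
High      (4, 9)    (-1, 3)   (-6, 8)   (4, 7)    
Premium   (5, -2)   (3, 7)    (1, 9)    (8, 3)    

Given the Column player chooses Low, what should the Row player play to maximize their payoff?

Premium

With the Column player fixed at Low, the Row player's payoffs are: Low → -5, Mid → 0, High → 4, Premium → 5.
The maximum is 5, achieved by Premium.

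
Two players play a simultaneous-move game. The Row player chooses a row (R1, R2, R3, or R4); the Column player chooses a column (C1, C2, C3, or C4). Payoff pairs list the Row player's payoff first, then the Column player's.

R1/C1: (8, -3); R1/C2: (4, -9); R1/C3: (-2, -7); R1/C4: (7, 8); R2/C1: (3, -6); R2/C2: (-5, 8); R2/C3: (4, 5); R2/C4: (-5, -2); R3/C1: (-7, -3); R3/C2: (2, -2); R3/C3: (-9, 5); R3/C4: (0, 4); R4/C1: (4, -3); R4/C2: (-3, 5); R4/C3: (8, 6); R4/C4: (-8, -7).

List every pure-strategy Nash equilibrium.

(R1, C4) and (R4, C3)

Find each player's best response to every opponent strategy; NE are the intersections.
The Row player's best responses — vs C1: R1 (payoff 8); vs C2: R1 (payoff 4); vs C3: R4 (payoff 8); vs C4: R1 (payoff 7).
The Column player's best responses — vs R1: C4 (payoff 8); vs R2: C2 (payoff 8); vs R3: C3 (payoff 5); vs R4: C3 (payoff 6).
Mutual best responses occur at (R1, C4) and (R4, C3); at each, neither player gains by switching.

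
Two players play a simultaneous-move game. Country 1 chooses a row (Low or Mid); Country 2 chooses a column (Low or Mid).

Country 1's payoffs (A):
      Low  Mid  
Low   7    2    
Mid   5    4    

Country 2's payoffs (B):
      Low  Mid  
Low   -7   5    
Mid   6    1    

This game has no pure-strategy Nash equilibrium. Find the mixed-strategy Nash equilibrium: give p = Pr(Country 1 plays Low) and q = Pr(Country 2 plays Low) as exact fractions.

p = 5/17, q = 1/2

Each player's mixing probability is pinned down by making the *other* player indifferent.
Country 2 indifferent between Low and Mid: p·(-7) + (1−p)·6 = p·5 + (1−p)·1 ⟹ 6 + (-13)p = 1 + 4p ⟹ p = 5/17.
Country 1 indifferent between Low and Mid: q·7 + (1−q)·2 = q·5 + (1−q)·4 ⟹ 2 + 5q = 4 + 1q ⟹ q = 1/2.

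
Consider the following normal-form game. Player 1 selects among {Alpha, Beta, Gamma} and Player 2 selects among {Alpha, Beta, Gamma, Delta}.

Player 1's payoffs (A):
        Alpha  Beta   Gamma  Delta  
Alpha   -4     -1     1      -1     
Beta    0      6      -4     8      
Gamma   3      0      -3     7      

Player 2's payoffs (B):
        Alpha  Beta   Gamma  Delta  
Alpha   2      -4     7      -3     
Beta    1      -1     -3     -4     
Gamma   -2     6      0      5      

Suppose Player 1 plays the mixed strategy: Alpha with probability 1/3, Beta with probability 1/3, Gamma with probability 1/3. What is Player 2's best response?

Compute Player 2's expected payoff from each pure strategy against the given mix.
Alpha: (1/3)·2 + (1/3)·1 + (1/3)·(-2) = 1/3
Beta: (1/3)·(-4) + (1/3)·(-1) + (1/3)·6 = 1/3
Gamma: (1/3)·7 + (1/3)·(-3) + (1/3)·0 = 4/3
Delta: (1/3)·(-3) + (1/3)·(-4) + (1/3)·5 = -2/3
Highest expected payoff is 4/3, from Gamma.

Gamma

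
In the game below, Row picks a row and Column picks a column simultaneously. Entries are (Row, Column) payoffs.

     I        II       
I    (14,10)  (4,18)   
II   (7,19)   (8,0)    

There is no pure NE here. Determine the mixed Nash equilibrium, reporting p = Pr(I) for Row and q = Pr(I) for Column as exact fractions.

In a mixed NE each player is indifferent between their pure strategies, so the opponent's mix sets the indifference.
Column indifferent between I and II: p·10 + (1−p)·19 = p·18 + (1−p)·0 ⟹ 19 + (-9)p = 0 + 18p ⟹ p = 19/27.
Row indifferent between I and II: q·14 + (1−q)·4 = q·7 + (1−q)·8 ⟹ 4 + 10q = 8 + (-1)q ⟹ q = 4/11.

p = 19/27, q = 4/11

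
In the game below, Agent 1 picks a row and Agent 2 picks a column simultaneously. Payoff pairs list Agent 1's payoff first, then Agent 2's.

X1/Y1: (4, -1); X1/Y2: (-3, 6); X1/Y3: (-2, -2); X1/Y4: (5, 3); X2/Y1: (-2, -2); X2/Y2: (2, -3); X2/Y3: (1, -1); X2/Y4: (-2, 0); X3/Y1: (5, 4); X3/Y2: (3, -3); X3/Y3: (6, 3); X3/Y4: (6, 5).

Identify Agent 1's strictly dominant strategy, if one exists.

X3

Check whether one of Agent 1's strategies beats all alternatives regardless of what the opponent does.
X3 strictly dominates: vs Y1: 5 > each of {4, -2}; vs Y2: 3 > each of {-3, 2}; vs Y3: 6 > each of {-2, 1}; vs Y4: 6 > each of {5, -2}.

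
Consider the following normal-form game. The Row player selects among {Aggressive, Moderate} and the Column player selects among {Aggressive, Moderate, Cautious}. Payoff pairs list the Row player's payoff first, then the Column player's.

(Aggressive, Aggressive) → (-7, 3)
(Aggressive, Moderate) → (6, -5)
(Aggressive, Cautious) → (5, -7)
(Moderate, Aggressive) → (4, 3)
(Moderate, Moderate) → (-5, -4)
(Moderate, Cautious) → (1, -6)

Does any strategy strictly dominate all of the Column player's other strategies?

Aggressive

A strategy is strictly dominant if it gives the Column player a strictly higher payoff than every other strategy, against every choice by the opponent.
Aggressive strictly dominates: vs Aggressive: 3 > each of {-5, -7}; vs Moderate: 3 > each of {-4, -6}.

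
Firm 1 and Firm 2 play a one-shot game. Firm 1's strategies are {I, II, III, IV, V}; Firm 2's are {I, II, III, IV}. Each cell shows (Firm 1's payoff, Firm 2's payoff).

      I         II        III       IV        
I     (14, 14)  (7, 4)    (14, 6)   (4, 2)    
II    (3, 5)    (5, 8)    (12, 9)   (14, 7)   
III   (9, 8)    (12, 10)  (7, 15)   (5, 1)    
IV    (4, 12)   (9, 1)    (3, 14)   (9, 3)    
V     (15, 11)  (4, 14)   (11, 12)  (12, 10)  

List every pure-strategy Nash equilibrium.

Find each player's best response to every opponent strategy; NE are the intersections.
Firm 1's best responses — vs I: V (payoff 15); vs II: III (payoff 12); vs III: I (payoff 14); vs IV: II (payoff 14).
Firm 2's best responses — vs I: I (payoff 14); vs II: III (payoff 9); vs III: III (payoff 15); vs IV: III (payoff 14); vs V: II (payoff 14).
No cell has both players best-responding. For instance, Firm 1's best reply to I is V, but against V Firm 2 prefers II over I.

There is no pure-strategy Nash equilibrium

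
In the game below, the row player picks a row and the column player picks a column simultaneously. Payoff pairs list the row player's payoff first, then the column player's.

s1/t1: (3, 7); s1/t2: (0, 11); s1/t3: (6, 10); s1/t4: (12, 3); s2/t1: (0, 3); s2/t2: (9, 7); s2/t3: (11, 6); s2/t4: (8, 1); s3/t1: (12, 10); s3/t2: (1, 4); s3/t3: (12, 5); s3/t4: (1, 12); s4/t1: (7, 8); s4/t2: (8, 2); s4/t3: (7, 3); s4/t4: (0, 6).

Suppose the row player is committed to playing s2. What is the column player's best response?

With the row player fixed at s2, the column player's payoffs are: t1 → 3, t2 → 7, t3 → 6, t4 → 1.
The maximum is 7, achieved by t2.

t2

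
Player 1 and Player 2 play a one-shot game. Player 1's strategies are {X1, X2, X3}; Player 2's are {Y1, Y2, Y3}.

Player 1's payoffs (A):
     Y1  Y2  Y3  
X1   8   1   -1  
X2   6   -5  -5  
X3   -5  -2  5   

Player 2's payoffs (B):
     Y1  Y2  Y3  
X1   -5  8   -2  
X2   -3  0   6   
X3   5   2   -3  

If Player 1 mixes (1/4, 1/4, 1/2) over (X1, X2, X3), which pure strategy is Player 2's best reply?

Compute Player 2's expected payoff from each pure strategy against the given mix.
Y1: (1/4)·(-5) + (1/4)·(-3) + (1/2)·5 = 1/2
Y2: (1/4)·8 + (1/4)·0 + (1/2)·2 = 3
Y3: (1/4)·(-2) + (1/4)·6 + (1/2)·(-3) = -1/2
Highest expected payoff is 3, from Y2.

Y2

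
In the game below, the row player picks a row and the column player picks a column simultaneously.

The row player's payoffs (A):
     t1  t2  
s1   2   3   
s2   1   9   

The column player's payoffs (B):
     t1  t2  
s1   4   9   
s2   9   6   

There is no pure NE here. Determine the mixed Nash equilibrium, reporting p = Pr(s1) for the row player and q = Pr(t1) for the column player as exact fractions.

Each player's mixing probability is pinned down by making the *other* player indifferent.
The column player indifferent between t1 and t2: p·4 + (1−p)·9 = p·9 + (1−p)·6 ⟹ 9 + (-5)p = 6 + 3p ⟹ p = 3/8.
The row player indifferent between s1 and s2: q·2 + (1−q)·3 = q·1 + (1−q)·9 ⟹ 3 + (-1)q = 9 + (-8)q ⟹ q = 6/7.

p = 3/8, q = 6/7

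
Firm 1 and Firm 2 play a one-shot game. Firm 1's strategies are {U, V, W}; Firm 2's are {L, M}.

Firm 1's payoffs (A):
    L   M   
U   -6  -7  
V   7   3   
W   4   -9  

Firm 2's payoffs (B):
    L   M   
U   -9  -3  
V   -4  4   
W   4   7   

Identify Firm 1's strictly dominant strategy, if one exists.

A strategy is strictly dominant if it gives Firm 1 a strictly higher payoff than every other strategy, against every choice by the opponent.
V strictly dominates: vs L: 7 > each of {-6, 4}; vs M: 3 > each of {-7, -9}.

V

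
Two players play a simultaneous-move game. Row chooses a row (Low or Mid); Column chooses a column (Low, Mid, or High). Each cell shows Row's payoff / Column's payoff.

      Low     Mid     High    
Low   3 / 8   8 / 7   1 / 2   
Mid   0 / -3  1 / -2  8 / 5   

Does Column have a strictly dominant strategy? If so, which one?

A strategy is strictly dominant if it gives Column a strictly higher payoff than every other strategy, against every choice by the opponent.
Low is not dominant: against Mid, Mid gives -2 > -3.
Mid is not dominant: against Low, Low gives 8 > 7.
High is not dominant: against Low, Low gives 8 > 2.
No single strategy is best against every opponent action.

None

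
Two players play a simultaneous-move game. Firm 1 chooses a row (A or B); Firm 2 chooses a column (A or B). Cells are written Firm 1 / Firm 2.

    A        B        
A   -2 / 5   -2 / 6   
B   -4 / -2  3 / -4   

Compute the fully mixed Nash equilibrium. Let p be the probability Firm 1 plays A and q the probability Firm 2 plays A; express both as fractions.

In a mixed NE each player is indifferent between their pure strategies, so the opponent's mix sets the indifference.
Firm 2 indifferent between A and B: p·5 + (1−p)·(-2) = p·6 + (1−p)·(-4) ⟹ (-2) + 7p = (-4) + 10p ⟹ p = 2/3.
Firm 1 indifferent between A and B: q·(-2) + (1−q)·(-2) = q·(-4) + (1−q)·3 ⟹ (-2) + 0q = 3 + (-7)q ⟹ q = 5/7.

p = 2/3, q = 5/7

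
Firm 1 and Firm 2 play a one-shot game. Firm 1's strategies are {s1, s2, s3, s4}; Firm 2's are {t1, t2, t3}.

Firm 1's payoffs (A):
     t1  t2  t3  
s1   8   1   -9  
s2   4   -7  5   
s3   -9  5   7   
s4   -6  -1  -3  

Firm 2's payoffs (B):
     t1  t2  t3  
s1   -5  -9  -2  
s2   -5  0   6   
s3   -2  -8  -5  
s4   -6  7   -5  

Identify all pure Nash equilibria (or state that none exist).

Find each player's best response to every opponent strategy; NE are the intersections.
Firm 1's best responses — vs t1: s1 (payoff 8); vs t2: s3 (payoff 5); vs t3: s3 (payoff 7).
Firm 2's best responses — vs s1: t3 (payoff -2); vs s2: t3 (payoff 6); vs s3: t1 (payoff -2); vs s4: t2 (payoff 7).
No cell has both players best-responding. For instance, Firm 1's best reply to t3 is s3, but against s3 Firm 2 prefers t1 over t3.

There is no pure-strategy Nash equilibrium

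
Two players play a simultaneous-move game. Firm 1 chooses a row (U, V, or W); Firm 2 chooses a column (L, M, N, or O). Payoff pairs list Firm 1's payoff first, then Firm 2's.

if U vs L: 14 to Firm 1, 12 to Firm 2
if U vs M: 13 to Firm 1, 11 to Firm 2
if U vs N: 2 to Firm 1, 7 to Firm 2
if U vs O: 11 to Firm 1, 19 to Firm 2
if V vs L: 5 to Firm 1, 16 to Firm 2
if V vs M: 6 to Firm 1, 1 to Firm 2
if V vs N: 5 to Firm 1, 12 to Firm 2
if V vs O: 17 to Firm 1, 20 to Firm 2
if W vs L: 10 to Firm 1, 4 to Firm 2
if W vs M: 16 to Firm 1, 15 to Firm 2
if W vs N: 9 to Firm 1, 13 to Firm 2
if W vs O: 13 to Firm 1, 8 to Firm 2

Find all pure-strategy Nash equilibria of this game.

Find each player's best response to every opponent strategy; NE are the intersections.
Firm 1's best responses — vs L: U (payoff 14); vs M: W (payoff 16); vs N: W (payoff 9); vs O: V (payoff 17).
Firm 2's best responses — vs U: O (payoff 19); vs V: O (payoff 20); vs W: M (payoff 15).
Mutual best responses occur at (V, O) and (W, M); at each, neither player gains by switching.

(V, O) and (W, M)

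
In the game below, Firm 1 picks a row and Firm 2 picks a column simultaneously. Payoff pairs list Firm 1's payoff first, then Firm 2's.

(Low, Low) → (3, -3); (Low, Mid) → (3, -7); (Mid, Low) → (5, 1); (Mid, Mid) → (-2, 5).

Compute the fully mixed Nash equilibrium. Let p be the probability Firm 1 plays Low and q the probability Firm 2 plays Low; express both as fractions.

p = 1/2, q = 5/7

In a mixed NE each player is indifferent between their pure strategies, so the opponent's mix sets the indifference.
Firm 2 indifferent between Low and Mid: p·(-3) + (1−p)·1 = p·(-7) + (1−p)·5 ⟹ 1 + (-4)p = 5 + (-12)p ⟹ p = 1/2.
Firm 1 indifferent between Low and Mid: q·3 + (1−q)·3 = q·5 + (1−q)·(-2) ⟹ 3 + 0q = (-2) + 7q ⟹ q = 5/7.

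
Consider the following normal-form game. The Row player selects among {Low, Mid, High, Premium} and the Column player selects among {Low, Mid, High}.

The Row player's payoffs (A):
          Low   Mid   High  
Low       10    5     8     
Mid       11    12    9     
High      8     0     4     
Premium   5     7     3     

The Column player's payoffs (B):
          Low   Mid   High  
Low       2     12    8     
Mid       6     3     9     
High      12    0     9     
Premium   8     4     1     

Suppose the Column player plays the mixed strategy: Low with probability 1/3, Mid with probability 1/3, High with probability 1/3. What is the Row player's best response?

Mid

The Row player's best reply maximizes expected payoff against the mix.
Low: (1/3)·10 + (1/3)·5 + (1/3)·8 = 23/3
Mid: (1/3)·11 + (1/3)·12 + (1/3)·9 = 32/3
High: (1/3)·8 + (1/3)·0 + (1/3)·4 = 4
Premium: (1/3)·5 + (1/3)·7 + (1/3)·3 = 5
Highest expected payoff is 32/3, from Mid.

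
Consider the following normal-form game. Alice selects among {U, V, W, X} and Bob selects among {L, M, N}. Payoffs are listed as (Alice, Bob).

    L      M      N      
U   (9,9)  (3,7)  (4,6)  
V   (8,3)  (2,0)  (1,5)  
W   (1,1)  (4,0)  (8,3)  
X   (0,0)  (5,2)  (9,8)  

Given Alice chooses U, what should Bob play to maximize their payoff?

With Alice fixed at U, Bob's payoffs are: L → 9, M → 7, N → 6.
The maximum is 9, achieved by L.

L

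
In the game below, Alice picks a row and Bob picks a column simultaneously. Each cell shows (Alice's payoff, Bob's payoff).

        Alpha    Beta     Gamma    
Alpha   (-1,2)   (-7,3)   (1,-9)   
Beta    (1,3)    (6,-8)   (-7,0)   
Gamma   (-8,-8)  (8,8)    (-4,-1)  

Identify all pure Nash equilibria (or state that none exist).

(Beta, Alpha) and (Gamma, Beta)

Find each player's best response to every opponent strategy; NE are the intersections.
Alice's best responses — vs Alpha: Beta (payoff 1); vs Beta: Gamma (payoff 8); vs Gamma: Alpha (payoff 1).
Bob's best responses — vs Alpha: Beta (payoff 3); vs Beta: Alpha (payoff 3); vs Gamma: Beta (payoff 8).
Mutual best responses occur at (Beta, Alpha) and (Gamma, Beta); at each, neither player gains by switching.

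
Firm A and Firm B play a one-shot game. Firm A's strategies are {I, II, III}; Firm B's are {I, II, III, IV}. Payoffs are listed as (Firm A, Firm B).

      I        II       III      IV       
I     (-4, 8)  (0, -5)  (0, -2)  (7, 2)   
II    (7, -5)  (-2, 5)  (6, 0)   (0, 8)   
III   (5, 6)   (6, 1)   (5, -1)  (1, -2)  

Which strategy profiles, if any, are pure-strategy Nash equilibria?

None

Find each player's best response to every opponent strategy; NE are the intersections.
Firm A's best responses — vs I: II (payoff 7); vs II: III (payoff 6); vs III: II (payoff 6); vs IV: I (payoff 7).
Firm B's best responses — vs I: I (payoff 8); vs II: IV (payoff 8); vs III: I (payoff 6).
No cell has both players best-responding. For instance, Firm A's best reply to I is II, but against II Firm B prefers IV over I.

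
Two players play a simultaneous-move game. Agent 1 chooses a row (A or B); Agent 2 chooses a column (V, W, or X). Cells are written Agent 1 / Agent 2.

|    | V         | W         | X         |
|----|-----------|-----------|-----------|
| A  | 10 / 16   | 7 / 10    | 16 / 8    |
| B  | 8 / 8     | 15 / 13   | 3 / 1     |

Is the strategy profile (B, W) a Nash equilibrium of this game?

Holding Agent 2 at W: Agent 1 gets 15 from B, versus 7 from A. No profitable deviation for Agent 1.
Holding Agent 1 at B: Agent 2 gets 13 from W, versus 8 from V, 1 from X. No profitable deviation for Agent 2 either.

Yes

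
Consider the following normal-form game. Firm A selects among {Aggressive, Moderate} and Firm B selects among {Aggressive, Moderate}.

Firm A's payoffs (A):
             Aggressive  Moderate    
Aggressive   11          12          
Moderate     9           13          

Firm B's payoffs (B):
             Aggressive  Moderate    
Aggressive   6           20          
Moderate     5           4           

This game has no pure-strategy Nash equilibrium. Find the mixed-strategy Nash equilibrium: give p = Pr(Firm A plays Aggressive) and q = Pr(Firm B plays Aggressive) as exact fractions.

p = 1/15, q = 1/3

In a mixed NE each player is indifferent between their pure strategies, so the opponent's mix sets the indifference.
Firm B indifferent between Aggressive and Moderate: p·6 + (1−p)·5 = p·20 + (1−p)·4 ⟹ 5 + 1p = 4 + 16p ⟹ p = 1/15.
Firm A indifferent between Aggressive and Moderate: q·11 + (1−q)·12 = q·9 + (1−q)·13 ⟹ 12 + (-1)q = 13 + (-4)q ⟹ q = 1/3.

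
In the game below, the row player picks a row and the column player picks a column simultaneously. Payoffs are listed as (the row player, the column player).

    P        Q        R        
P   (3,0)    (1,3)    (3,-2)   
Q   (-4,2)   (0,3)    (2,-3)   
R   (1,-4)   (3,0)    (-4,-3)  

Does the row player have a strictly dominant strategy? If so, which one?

No strictly dominant strategy

A strategy is strictly dominant if it gives the row player a strictly higher payoff than every other strategy, against every choice by the opponent.
P is not dominant: against Q, R gives 3 > 1.
Q is not dominant: against P, P gives 3 > -4.
R is not dominant: against P, P gives 3 > 1.
No single strategy is best against every opponent action.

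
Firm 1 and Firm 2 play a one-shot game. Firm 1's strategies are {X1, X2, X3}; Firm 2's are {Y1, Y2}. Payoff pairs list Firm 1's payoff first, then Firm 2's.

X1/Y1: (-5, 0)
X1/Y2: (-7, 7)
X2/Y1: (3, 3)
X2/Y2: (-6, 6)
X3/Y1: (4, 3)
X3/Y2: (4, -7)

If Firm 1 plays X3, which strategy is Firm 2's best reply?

With Firm 1 fixed at X3, Firm 2's payoffs are: Y1 → 3, Y2 → -7.
The maximum is 3, achieved by Y1.

Y1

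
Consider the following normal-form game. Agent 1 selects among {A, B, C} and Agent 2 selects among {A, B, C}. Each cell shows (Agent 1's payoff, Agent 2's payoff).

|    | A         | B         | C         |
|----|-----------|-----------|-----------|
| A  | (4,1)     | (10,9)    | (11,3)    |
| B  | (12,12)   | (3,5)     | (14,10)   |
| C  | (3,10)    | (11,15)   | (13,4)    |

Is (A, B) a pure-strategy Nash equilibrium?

No

Holding Agent 2 at B: Agent 1 gets 10 from A but could get 11 by switching to C. Agent 1 has a profitable deviation.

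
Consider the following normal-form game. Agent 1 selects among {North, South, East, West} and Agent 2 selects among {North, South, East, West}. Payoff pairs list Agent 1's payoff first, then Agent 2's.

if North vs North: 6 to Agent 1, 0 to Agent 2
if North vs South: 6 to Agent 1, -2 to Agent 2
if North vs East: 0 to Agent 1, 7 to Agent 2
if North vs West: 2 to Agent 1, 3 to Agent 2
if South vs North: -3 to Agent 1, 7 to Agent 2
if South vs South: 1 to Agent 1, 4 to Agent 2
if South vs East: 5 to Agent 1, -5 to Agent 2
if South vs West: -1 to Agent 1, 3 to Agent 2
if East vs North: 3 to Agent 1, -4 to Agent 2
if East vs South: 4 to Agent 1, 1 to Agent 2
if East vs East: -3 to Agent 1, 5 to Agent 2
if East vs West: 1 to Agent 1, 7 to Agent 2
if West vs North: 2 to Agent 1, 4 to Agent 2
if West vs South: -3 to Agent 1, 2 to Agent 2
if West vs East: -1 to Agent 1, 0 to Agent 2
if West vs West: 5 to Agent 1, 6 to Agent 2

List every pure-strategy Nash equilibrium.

Check mutual best responses: a cell is a NE iff neither player can gain by unilaterally deviating.
Agent 1's best responses — vs North: North (payoff 6); vs South: North (payoff 6); vs East: South (payoff 5); vs West: West (payoff 5).
Agent 2's best responses — vs North: East (payoff 7); vs South: North (payoff 7); vs East: West (payoff 7); vs West: West (payoff 6).
The only mutual best response is (West, West); neither player gains by switching there.

(West, West)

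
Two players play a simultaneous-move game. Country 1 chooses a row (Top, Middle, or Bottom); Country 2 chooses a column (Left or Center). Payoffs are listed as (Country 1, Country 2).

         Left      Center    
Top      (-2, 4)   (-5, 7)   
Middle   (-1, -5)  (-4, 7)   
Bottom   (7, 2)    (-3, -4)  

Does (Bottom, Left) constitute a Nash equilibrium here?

Yes

Holding Country 2 at Left: Country 1 gets 7 from Bottom, versus -2 from Top, -1 from Middle. No profitable deviation for Country 1.
Holding Country 1 at Bottom: Country 2 gets 2 from Left, versus -4 from Center. No profitable deviation for Country 2 either.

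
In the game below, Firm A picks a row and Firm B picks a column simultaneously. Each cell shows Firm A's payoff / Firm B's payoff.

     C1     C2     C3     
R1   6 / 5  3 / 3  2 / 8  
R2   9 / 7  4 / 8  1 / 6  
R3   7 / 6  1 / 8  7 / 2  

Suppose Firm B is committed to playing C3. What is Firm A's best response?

With Firm B fixed at C3, Firm A's payoffs are: R1 → 2, R2 → 1, R3 → 7.
The maximum is 7, achieved by R3.

R3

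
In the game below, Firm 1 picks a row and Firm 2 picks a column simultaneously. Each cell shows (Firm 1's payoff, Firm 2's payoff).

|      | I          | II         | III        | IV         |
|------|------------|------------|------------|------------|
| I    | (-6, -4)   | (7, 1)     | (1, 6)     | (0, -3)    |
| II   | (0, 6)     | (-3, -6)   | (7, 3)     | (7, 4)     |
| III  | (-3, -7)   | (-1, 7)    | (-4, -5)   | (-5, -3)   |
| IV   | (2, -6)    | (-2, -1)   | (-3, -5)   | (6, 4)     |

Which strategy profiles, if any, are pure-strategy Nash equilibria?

Check mutual best responses: a cell is a NE iff neither player can gain by unilaterally deviating.
Firm 1's best responses — vs I: IV (payoff 2); vs II: I (payoff 7); vs III: II (payoff 7); vs IV: II (payoff 7).
Firm 2's best responses — vs I: III (payoff 6); vs II: I (payoff 6); vs III: II (payoff 7); vs IV: IV (payoff 4).
No cell has both players best-responding. For instance, Firm 1's best reply to III is II, but against II Firm 2 prefers I over III.

None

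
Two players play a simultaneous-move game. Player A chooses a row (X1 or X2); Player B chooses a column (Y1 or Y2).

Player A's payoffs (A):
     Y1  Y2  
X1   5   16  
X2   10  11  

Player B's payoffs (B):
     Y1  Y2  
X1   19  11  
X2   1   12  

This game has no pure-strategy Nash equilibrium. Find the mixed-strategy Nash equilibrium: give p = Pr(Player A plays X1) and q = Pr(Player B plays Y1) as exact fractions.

p = 11/19, q = 1/2

In a mixed NE each player is indifferent between their pure strategies, so the opponent's mix sets the indifference.
Player B indifferent between Y1 and Y2: p·19 + (1−p)·1 = p·11 + (1−p)·12 ⟹ 1 + 18p = 12 + (-1)p ⟹ p = 11/19.
Player A indifferent between X1 and X2: q·5 + (1−q)·16 = q·10 + (1−q)·11 ⟹ 16 + (-11)q = 11 + (-1)q ⟹ q = 1/2.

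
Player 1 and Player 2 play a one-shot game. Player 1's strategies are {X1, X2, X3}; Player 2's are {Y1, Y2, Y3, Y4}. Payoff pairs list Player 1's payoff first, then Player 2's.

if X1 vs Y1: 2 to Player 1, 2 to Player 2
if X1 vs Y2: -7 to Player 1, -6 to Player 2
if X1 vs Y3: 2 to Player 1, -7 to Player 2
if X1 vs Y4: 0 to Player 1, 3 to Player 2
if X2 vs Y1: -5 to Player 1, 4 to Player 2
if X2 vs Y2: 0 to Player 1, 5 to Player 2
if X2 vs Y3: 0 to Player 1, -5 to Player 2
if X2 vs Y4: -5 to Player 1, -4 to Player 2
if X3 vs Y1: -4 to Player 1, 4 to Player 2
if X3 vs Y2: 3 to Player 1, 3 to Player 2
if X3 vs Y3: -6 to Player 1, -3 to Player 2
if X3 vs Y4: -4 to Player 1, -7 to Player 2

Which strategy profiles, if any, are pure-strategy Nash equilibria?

(X1, Y4)

A profile is a Nash equilibrium when each player is best-responding to the other.
Player 1's best responses — vs Y1: X1 (payoff 2); vs Y2: X3 (payoff 3); vs Y3: X1 (payoff 2); vs Y4: X1 (payoff 0).
Player 2's best responses — vs X1: Y4 (payoff 3); vs X2: Y2 (payoff 5); vs X3: Y1 (payoff 4).
The only mutual best response is (X1, Y4); neither player gains by switching there.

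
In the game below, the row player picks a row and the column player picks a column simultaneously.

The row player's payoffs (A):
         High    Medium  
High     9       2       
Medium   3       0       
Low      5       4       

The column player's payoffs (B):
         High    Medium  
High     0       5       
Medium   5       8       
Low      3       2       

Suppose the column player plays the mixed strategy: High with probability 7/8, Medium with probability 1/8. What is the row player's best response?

The row player's best reply maximizes expected payoff against the mix.
High: (7/8)·9 + (1/8)·2 = 65/8
Medium: (7/8)·3 + (1/8)·0 = 21/8
Low: (7/8)·5 + (1/8)·4 = 39/8
Highest expected payoff is 65/8, from High.

High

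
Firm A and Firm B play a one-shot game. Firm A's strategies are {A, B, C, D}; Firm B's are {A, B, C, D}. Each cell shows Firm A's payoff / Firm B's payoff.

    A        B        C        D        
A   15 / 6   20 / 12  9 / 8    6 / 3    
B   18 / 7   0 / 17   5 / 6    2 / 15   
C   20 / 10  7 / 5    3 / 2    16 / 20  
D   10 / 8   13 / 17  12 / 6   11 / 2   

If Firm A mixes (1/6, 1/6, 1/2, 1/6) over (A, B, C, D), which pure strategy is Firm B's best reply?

Compute Firm B's expected payoff from each pure strategy against the given mix.
A: (1/6)·6 + (1/6)·7 + (1/2)·10 + (1/6)·8 = 17/2
B: (1/6)·12 + (1/6)·17 + (1/2)·5 + (1/6)·17 = 61/6
C: (1/6)·8 + (1/6)·6 + (1/2)·2 + (1/6)·6 = 13/3
D: (1/6)·3 + (1/6)·15 + (1/2)·20 + (1/6)·2 = 40/3
Highest expected payoff is 40/3, from D.

D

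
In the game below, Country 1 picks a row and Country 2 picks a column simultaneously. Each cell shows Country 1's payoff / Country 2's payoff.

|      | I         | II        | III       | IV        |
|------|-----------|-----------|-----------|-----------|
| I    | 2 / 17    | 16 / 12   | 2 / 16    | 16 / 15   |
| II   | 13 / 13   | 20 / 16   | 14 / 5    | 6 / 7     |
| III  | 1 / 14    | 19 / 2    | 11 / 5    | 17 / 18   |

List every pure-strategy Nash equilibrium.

Find each player's best response to every opponent strategy; NE are the intersections.
Country 1's best responses — vs I: II (payoff 13); vs II: II (payoff 20); vs III: II (payoff 14); vs IV: III (payoff 17).
Country 2's best responses — vs I: I (payoff 17); vs II: II (payoff 16); vs III: IV (payoff 18).
Mutual best responses occur at (II, II) and (III, IV); at each, neither player gains by switching.

(II, II) and (III, IV)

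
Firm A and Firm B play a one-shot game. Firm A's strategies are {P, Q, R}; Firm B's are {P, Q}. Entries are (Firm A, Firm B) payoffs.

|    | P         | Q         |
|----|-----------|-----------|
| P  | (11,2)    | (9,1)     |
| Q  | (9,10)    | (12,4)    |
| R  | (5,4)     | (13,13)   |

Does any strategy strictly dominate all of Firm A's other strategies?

Check whether one of Firm A's strategies beats all alternatives regardless of what the opponent does.
P is not dominant: against Q, Q gives 12 > 9.
Q is not dominant: against P, P gives 11 > 9.
R is not dominant: against P, P gives 11 > 5.
No single strategy is best against every opponent action.

None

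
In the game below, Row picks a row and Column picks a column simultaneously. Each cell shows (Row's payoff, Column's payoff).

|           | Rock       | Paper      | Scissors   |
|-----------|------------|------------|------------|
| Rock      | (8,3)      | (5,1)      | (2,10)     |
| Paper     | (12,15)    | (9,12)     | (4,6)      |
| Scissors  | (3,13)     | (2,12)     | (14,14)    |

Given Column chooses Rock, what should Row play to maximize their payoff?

Paper

With Column fixed at Rock, Row's payoffs are: Rock → 8, Paper → 12, Scissors → 3.
The maximum is 12, achieved by Paper.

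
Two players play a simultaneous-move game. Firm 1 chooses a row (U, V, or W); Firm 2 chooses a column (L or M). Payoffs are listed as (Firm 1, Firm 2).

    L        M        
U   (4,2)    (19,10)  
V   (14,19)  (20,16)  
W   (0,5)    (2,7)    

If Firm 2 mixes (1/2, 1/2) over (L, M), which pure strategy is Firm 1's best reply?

V

Compute Firm 1's expected payoff from each pure strategy against the given mix.
U: (1/2)·4 + (1/2)·19 = 23/2
V: (1/2)·14 + (1/2)·20 = 17
W: (1/2)·0 + (1/2)·2 = 1
Highest expected payoff is 17, from V.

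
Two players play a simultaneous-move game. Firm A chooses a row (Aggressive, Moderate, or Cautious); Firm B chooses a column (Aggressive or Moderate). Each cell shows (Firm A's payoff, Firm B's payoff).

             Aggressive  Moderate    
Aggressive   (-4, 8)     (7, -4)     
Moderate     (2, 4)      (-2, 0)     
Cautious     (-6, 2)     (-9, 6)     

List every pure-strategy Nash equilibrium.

(Moderate, Aggressive)

Find each player's best response to every opponent strategy; NE are the intersections.
Firm A's best responses — vs Aggressive: Moderate (payoff 2); vs Moderate: Aggressive (payoff 7).
Firm B's best responses — vs Aggressive: Aggressive (payoff 8); vs Moderate: Aggressive (payoff 4); vs Cautious: Moderate (payoff 6).
The only mutual best response is (Moderate, Aggressive); neither player gains by switching there.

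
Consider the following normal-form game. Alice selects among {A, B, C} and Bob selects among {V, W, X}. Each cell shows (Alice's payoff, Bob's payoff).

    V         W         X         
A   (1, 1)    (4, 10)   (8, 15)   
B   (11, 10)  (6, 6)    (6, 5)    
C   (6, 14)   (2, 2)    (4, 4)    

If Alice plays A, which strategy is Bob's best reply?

X

With Alice fixed at A, Bob's payoffs are: V → 1, W → 10, X → 15.
The maximum is 15, achieved by X.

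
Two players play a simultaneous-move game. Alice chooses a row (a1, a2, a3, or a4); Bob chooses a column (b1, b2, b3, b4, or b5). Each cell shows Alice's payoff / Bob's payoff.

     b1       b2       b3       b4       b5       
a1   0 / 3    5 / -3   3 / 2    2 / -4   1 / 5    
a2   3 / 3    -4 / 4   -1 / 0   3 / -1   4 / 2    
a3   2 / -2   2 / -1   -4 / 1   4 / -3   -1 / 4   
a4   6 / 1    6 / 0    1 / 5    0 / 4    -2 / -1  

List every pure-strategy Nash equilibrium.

No pure-strategy Nash equilibrium

A profile is a Nash equilibrium when each player is best-responding to the other.
Alice's best responses — vs b1: a4 (payoff 6); vs b2: a4 (payoff 6); vs b3: a1 (payoff 3); vs b4: a3 (payoff 4); vs b5: a2 (payoff 4).
Bob's best responses — vs a1: b5 (payoff 5); vs a2: b2 (payoff 4); vs a3: b5 (payoff 4); vs a4: b3 (payoff 5).
No cell has both players best-responding. For instance, Alice's best reply to b5 is a2, but against a2 Bob prefers b2 over b5.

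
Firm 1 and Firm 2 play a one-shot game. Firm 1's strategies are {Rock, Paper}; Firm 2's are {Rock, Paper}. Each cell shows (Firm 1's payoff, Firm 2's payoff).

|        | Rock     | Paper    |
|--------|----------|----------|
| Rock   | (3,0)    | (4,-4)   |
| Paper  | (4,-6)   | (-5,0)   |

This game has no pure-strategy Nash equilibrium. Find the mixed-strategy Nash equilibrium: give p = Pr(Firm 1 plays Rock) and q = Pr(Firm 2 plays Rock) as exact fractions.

p = 3/5, q = 9/10

In a mixed NE each player is indifferent between their pure strategies, so the opponent's mix sets the indifference.
Firm 2 indifferent between Rock and Paper: p·0 + (1−p)·(-6) = p·(-4) + (1−p)·0 ⟹ (-6) + 6p = 0 + (-4)p ⟹ p = 3/5.
Firm 1 indifferent between Rock and Paper: q·3 + (1−q)·4 = q·4 + (1−q)·(-5) ⟹ 4 + (-1)q = (-5) + 9q ⟹ q = 9/10.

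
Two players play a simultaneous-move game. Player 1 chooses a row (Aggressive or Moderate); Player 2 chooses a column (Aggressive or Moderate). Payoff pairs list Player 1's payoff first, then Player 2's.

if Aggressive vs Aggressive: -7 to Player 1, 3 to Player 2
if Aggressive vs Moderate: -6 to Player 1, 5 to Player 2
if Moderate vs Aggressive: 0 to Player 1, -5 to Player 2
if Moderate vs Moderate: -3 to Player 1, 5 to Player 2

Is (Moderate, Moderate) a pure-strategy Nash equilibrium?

Holding Player 2 at Moderate: Player 1 gets -3 from Moderate, versus -6 from Aggressive. No profitable deviation for Player 1.
Holding Player 1 at Moderate: Player 2 gets 5 from Moderate, versus -5 from Aggressive. No profitable deviation for Player 2 either.

Yes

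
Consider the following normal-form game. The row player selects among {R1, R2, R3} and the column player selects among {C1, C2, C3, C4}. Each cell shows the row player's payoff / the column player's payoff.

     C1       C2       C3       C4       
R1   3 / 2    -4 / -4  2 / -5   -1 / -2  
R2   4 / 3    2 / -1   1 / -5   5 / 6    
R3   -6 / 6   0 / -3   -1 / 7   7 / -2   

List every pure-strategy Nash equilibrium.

There is no pure-strategy Nash equilibrium

Check mutual best responses: a cell is a NE iff neither player can gain by unilaterally deviating.
The row player's best responses — vs C1: R2 (payoff 4); vs C2: R2 (payoff 2); vs C3: R1 (payoff 2); vs C4: R3 (payoff 7).
The column player's best responses — vs R1: C1 (payoff 2); vs R2: C4 (payoff 6); vs R3: C3 (payoff 7).
No cell has both players best-responding. For instance, the row player's best reply to C4 is R3, but against R3 the column player prefers C3 over C4.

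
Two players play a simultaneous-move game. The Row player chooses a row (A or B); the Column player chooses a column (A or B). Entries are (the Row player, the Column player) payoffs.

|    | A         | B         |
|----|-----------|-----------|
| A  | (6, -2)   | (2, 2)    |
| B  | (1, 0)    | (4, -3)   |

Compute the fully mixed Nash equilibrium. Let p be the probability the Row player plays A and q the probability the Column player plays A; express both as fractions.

Each player's mixing probability is pinned down by making the *other* player indifferent.
The Column player indifferent between A and B: p·(-2) + (1−p)·0 = p·2 + (1−p)·(-3) ⟹ 0 + (-2)p = (-3) + 5p ⟹ p = 3/7.
The Row player indifferent between A and B: q·6 + (1−q)·2 = q·1 + (1−q)·4 ⟹ 2 + 4q = 4 + (-3)q ⟹ q = 2/7.

p = 3/7, q = 2/7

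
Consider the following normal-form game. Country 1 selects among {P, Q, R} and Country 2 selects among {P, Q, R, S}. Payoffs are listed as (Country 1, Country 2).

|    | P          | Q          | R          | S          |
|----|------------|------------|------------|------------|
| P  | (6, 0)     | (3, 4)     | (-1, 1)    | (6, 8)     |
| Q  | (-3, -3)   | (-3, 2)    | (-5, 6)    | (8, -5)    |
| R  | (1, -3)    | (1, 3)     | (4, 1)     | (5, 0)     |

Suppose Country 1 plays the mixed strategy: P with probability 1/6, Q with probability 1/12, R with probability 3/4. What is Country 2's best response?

Country 2's best reply maximizes expected payoff against the mix.
P: (1/6)·0 + (1/12)·(-3) + (3/4)·(-3) = -5/2
Q: (1/6)·4 + (1/12)·2 + (3/4)·3 = 37/12
R: (1/6)·1 + (1/12)·6 + (3/4)·1 = 17/12
S: (1/6)·8 + (1/12)·(-5) + (3/4)·0 = 11/12
Highest expected payoff is 37/12, from Q.

Q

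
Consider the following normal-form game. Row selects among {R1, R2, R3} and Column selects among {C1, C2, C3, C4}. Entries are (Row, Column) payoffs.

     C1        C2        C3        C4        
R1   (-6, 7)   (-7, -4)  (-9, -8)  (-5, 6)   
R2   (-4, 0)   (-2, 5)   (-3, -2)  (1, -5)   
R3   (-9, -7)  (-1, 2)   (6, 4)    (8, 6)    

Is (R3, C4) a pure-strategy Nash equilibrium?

Yes

Holding Column at C4: Row gets 8 from R3, versus -5 from R1, 1 from R2. No profitable deviation for Row.
Holding Row at R3: Column gets 6 from C4, versus -7 from C1, 2 from C2, 4 from C3. No profitable deviation for Column either.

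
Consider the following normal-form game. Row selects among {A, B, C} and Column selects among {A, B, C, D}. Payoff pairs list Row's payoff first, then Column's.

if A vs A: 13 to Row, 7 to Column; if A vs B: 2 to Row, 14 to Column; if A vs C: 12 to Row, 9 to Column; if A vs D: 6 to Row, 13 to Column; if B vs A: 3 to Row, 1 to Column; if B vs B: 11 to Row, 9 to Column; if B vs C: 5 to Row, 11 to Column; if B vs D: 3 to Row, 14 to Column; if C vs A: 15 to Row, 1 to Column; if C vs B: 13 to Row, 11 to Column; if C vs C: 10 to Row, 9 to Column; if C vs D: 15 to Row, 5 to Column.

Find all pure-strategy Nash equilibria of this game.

(C, B)

Check mutual best responses: a cell is a NE iff neither player can gain by unilaterally deviating.
Row's best responses — vs A: C (payoff 15); vs B: C (payoff 13); vs C: A (payoff 12); vs D: C (payoff 15).
Column's best responses — vs A: B (payoff 14); vs B: D (payoff 14); vs C: B (payoff 11).
The only mutual best response is (C, B); neither player gains by switching there.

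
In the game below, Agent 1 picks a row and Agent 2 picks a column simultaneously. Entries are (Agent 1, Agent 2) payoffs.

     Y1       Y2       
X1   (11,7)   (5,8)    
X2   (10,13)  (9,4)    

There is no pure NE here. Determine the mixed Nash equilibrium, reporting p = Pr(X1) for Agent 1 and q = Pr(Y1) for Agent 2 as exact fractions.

Each player's mixing probability is pinned down by making the *other* player indifferent.
Agent 2 indifferent between Y1 and Y2: p·7 + (1−p)·13 = p·8 + (1−p)·4 ⟹ 13 + (-6)p = 4 + 4p ⟹ p = 9/10.
Agent 1 indifferent between X1 and X2: q·11 + (1−q)·5 = q·10 + (1−q)·9 ⟹ 5 + 6q = 9 + 1q ⟹ q = 4/5.

p = 9/10, q = 4/5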